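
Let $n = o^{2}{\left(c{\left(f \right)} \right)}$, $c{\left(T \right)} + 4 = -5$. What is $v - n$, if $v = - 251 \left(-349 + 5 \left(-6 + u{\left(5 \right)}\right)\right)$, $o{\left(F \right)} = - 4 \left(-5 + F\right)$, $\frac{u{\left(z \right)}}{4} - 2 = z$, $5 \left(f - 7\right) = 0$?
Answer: $56853$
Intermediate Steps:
$f = 7$ ($f = 7 + \frac{1}{5} \cdot 0 = 7 + 0 = 7$)
$u{\left(z \right)} = 8 + 4 z$
$c{\left(T \right)} = -9$ ($c{\left(T \right)} = -4 - 5 = -9$)
$o{\left(F \right)} = 20 - 4 F$
$v = 59989$ ($v = - 251 \left(-349 + 5 \left(-6 + \left(8 + 4 \cdot 5\right)\right)\right) = - 251 \left(-349 + 5 \left(-6 + \left(8 + 20\right)\right)\right) = - 251 \left(-349 + 5 \left(-6 + 28\right)\right) = - 251 \left(-349 + 5 \cdot 22\right) = - 251 \left(-349 + 110\right) = \left(-251\right) \left(-239\right) = 59989$)
$n = 3136$ ($n = \left(20 - -36\right)^{2} = \left(20 + 36\right)^{2} = 56^{2} = 3136$)
$v - n = 59989 - 3136 = 56853$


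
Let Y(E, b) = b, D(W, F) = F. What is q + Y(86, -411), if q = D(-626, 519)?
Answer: 108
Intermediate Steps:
q = 519
q + Y(86, -411) = 519 - 411 = 108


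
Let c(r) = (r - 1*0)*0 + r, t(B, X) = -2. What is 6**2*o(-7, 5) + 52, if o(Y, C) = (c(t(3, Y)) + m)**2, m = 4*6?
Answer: 17476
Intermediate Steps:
m = 24
c(r) = r (c(r) = (r + 0)*0 + r = r*0 + r = 0 + r = r)
o(Y, C) = 484 (o(Y, C) = (-2 + 24)**2 = 22**2 = 484)
6**2*o(-7, 5) + 52 = 6**2*484 + 52 = 36*484 + 52 = 17424 + 52 = 17476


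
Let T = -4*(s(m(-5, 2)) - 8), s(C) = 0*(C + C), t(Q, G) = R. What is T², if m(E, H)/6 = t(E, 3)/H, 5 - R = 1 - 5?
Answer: 1024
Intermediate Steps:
R = 9 (R = 5 - (1 - 5) = 5 - 1*(-4) = 5 + 4 = 9)
t(Q, G) = 9
m(E, H) = 54/H (m(E, H) = 6*(9/H) = 54/H)
s(C) = 0 (s(C) = 0*(2*C) = 0)
T = 32 (T = -4*(0 - 8) = -4*(-8) = 32)
T² = 32² = 1024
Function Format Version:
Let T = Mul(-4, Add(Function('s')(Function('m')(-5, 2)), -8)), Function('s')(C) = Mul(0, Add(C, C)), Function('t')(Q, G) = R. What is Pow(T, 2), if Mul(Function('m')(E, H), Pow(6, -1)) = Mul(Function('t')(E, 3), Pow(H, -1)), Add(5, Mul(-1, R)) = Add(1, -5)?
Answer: 1024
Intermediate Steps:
R = 9 (R = Add(5, Mul(-1, Add(1, -5))) = Add(5, Mul(-1, -4)) = Add(5, 4) = 9)
Function('t')(Q, G) = 9
Function('m')(E, H) = Mul(54, Pow(H, -1)) (Function('m')(E, H) = Mul(6, Mul(9, Pow(H, -1))) = Mul(54, Pow(H, -1)))
Function('s')(C) = 0 (Function('s')(C) = Mul(0, Mul(2, C)) = 0)
T = 32 (T = Mul(-4, Add(0, -8)) = Mul(-4, -8) = 32)
Pow(T, 2) = Pow(32, 2) = 1024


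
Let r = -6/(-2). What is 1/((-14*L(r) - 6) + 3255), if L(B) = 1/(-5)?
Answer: 5/16259 ≈ 0.00030752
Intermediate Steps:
r = 3 (r = -6*(-1/2) = 3)
L(B) = -1/5
1/((-14*L(r) - 6) + 3255) = 1/((-14*(-1/5) - 6) + 3255) = 1/((14/5 - 6) + 3255) = 1/(-16/5 + 3255) = 1/(16259/5) = 5/16259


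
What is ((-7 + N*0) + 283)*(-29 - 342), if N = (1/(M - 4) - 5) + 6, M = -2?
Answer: -102396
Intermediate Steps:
N = ⅚ (N = (1/(-2 - 4) - 5) + 6 = (1/(-6) - 5) + 6 = (-⅙ - 5) + 6 = -31/6 + 6 = ⅚ ≈ 0.83333)
((-7 + N*0) + 283)*(-29 - 342) = ((-7 + (⅚)*0) + 283)*(-29 - 342) = ((-7 + 0) + 283)*(-371) = (-7 + 283)*(-371) = 276*(-371) = -102396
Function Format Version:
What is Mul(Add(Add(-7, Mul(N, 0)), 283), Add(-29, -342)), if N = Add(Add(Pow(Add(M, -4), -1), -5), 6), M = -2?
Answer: -102396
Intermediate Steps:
N = Rational(5, 6) (N = Add(Add(Pow(Add(-2, -4), -1), -5), 6) = Add(Add(Pow(-6, -1), -5), 6) = Add(Add(Rational(-1, 6), -5), 6) = Add(Rational(-31, 6), 6) = Rational(5, 6) ≈ 0.83333)
Mul(Add(Add(-7, Mul(N, 0)), 283), Add(-29, -342)) = Mul(Add(Add(-7, Mul(Rational(5, 6), 0)), 283), Add(-29, -342)) = Mul(Add(Add(-7, 0), 283), -371) = Mul(Add(-7, 283), -371) = Mul(276, -371) = -102396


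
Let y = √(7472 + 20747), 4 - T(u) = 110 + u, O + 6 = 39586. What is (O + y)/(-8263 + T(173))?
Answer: -19790/4271 - √28219/8542 ≈ -4.6532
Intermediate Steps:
O = 39580 (O = -6 + 39586 = 39580)
T(u) = -106 - u (T(u) = 4 - (110 + u) = 4 + (-110 - u) = -106 - u)
y = √28219 ≈ 167.99
(O + y)/(-8263 + T(173)) = (39580 + √28219)/(-8263 + (-106 - 1*173)) = (39580 + √28219)/(-8263 + (-106 - 173)) = (39580 + √28219)/(-8263 - 279) = (39580 + √28219)/(-8542) = (39580 + √28219)*(-1/8542) = -19790/4271 - √28219/8542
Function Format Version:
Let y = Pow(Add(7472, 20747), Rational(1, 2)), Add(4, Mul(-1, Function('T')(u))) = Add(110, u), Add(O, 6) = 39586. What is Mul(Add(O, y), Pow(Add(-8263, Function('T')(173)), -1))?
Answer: Add(Rational(-19790, 4271), Mul(Rational(-1, 8542), Pow(28219, Rational(1, 2)))) ≈ -4.6532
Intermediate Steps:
O = 39580 (O = Add(-6, 39586) = 39580)
Function('T')(u) = Add(-106, Mul(-1, u)) (Function('T')(u) = Add(4, Mul(-1, Add(110, u))) = Add(4, Add(-110, Mul(-1, u))) = Add(-106, Mul(-1, u)))
y = Pow(28219, Rational(1, 2)) ≈ 167.99
Mul(Add(O, y), Pow(Add(-8263, Function('T')(173)), -1)) = Mul(Add(39580, Pow(28219, Rational(1, 2))), Pow(Add(-8263, Add(-106, Mul(-1, 173))), -1)) = Mul(Add(39580, Pow(28219, Rational(1, 2))), Pow(Add(-8263, Add(-106, -173)), -1)) = Mul(Add(39580, Pow(28219, Rational(1, 2))), Pow(Add(-8263, -279), -1)) = Mul(Add(39580, Pow(28219, Rational(1, 2))), Pow(-8542, -1)) = Mul(Add(39580, Pow(28219, Rational(1, 2))), Rational(-1, 8542)) = Add(Rational(-19790, 4271), Mul(Rational(-1, 8542), Pow(28219, Rational(1, 2))))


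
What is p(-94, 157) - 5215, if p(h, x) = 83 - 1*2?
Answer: -5134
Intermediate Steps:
p(h, x) = 81 (p(h, x) = 83 - 2 = 81)
p(-94, 157) - 5215 = 81 - 5215 = -5134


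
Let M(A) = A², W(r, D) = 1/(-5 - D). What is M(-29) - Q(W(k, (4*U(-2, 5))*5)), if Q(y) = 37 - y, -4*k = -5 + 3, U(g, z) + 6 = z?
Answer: 12061/15 ≈ 804.07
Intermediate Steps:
U(g, z) = -6 + z
k = ½ (k = -(-5 + 3)/4 = -¼*(-2) = ½ ≈ 0.50000)
M(-29) - Q(W(k, (4*U(-2, 5))*5)) = (-29)² - (37 - (-1)/(5 + (4*(-6 + 5))*5)) = 841 - (37 - (-1)/(5 + (4*(-1))*5)) = 841 - (37 - (-1)/(5 - 4*5)) = 841 - (37 - (-1)/(5 - 20)) = 841 - (37 - (-1)/(-15)) = 841 - (37 - (-1)*(-1)/15) = 841 - (37 - 1*1/15) = 841 - (37 - 1/15) = 841 - 1*554/15 = 841 - 554/15 = 12061/15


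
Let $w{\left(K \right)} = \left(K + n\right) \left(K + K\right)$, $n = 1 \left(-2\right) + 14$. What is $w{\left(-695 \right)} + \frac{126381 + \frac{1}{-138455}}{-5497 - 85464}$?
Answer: $\frac{919719482373692}{968769635} \approx 9.4937 \cdot 10^{5}$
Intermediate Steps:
$n = 12$ ($n = -2 + 14 = 12$)
$w{\left(K \right)} = 2 K \left(12 + K\right)$ ($w{\left(K \right)} = \left(K + 12\right) \left(K + K\right) = \left(12 + K\right) 2 K = 2 K \left(12 + K\right)$)
$w{\left(-695 \right)} + \frac{126381 + \frac{1}{-138455}}{-5497 - 85464} = 2 \left(-695\right) \left(12 - 695\right) + \frac{126381 + \frac{1}{-138455}}{-5497 - 85464} = 2 \left(-695\right) \left(-683\right) + \frac{126381 - \frac{1}{138455}}{-90961} = 949370 + \frac{17498081354}{138455} \left(- \frac{1}{90961}\right) = 949370 - \frac{1346006258}{968769635} = \frac{919719482373692}{968769635}$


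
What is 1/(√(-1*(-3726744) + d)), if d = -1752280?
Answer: √30851/246808 ≈ 0.00071166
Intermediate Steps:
1/(√(-1*(-3726744) + d)) = 1/(√(-1*(-3726744) - 1752280)) = 1/(√(3726744 - 1752280)) = 1/(√1974464) = 1/(8*√30851) = √30851/246808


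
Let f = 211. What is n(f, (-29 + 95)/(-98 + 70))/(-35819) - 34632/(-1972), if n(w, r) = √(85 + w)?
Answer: 8658/493 - 2*√74/35819 ≈ 17.561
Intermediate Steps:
n(f, (-29 + 95)/(-98 + 70))/(-35819) - 34632/(-1972) = √(85 + 211)/(-35819) - 34632/(-1972) = √296*(-1/35819) - 34632*(-1/1972) = (2*√74)*(-1/35819) + 8658/493 = -2*√74/35819 + 8658/493 = 8658/493 - 2*√74/35819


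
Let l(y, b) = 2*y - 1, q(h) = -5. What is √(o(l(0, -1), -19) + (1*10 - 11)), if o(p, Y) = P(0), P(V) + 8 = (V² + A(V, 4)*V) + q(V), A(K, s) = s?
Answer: I*√14 ≈ 3.7417*I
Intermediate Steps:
l(y, b) = -1 + 2*y
P(V) = -13 + V² + 4*V (P(V) = -8 + ((V² + 4*V) - 5) = -8 + (-5 + V² + 4*V) = -13 + V² + 4*V)
o(p, Y) = -13 (o(p, Y) = -13 + 0² + 4*0 = -13 + 0 + 0 = -13)
√(o(l(0, -1), -19) + (1*10 - 11)) = √(-13 + (1*10 - 11)) = √(-13 + (10 - 11)) = √(-13 - 1) = √(-14) = I*√14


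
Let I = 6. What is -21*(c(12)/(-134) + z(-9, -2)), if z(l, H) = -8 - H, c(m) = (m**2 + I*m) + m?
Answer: 10836/67 ≈ 161.73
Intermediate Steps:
c(m) = m**2 + 7*m (c(m) = (m**2 + 6*m) + m = m**2 + 7*m)
-21*(c(12)/(-134) + z(-9, -2)) = -21*((12*(7 + 12))/(-134) + (-8 - 1*(-2))) = -21*((12*19)*(-1/134) + (-8 + 2)) = -21*(228*(-1/134) - 6) = -21*(-114/67 - 6) = -21*(-516/67) = 10836/67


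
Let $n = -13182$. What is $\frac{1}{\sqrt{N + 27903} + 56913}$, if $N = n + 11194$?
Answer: $\frac{56913}{3239063654} - \frac{\sqrt{25915}}{3239063654} \approx 1.7521 \cdot 10^{-5}$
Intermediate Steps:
$N = -1988$ ($N = -13182 + 11194 = -1988$)
$\frac{1}{\sqrt{N + 27903} + 56913} = \frac{1}{\sqrt{-1988 + 27903} + 56913} = \frac{1}{\sqrt{25915} + 56913} = \frac{1}{56913 + \sqrt{25915}}$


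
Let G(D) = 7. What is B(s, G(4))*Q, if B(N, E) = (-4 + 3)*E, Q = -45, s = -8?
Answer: 315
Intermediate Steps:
B(N, E) = -E
B(s, G(4))*Q = -1*7*(-45) = -7*(-45) = 315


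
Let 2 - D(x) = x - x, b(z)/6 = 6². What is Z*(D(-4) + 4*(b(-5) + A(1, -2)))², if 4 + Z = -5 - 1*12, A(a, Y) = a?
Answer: -15894900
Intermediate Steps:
b(z) = 216 (b(z) = 6*6² = 6*36 = 216)
Z = -21 (Z = -4 + (-5 - 1*12) = -4 + (-5 - 12) = -4 - 17 = -21)
D(x) = 2 (D(x) = 2 - (x - x) = 2 - 1*0 = 2 + 0 = 2)
Z*(D(-4) + 4*(b(-5) + A(1, -2)))² = -21*(2 + 4*(216 + 1))² = -21*(2 + 4*217)² = -21*(2 + 868)² = -21*870² = -21*756900 = -15894900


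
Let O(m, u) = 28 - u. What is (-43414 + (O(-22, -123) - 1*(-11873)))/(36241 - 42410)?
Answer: 31390/6169 ≈ 5.0883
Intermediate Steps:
(-43414 + (O(-22, -123) - 1*(-11873)))/(36241 - 42410) = (-43414 + ((28 - 1*(-123)) - 1*(-11873)))/(36241 - 42410) = (-43414 + ((28 + 123) + 11873))/(-6169) = (-43414 + (151 + 11873))*(-1/6169) = (-43414 + 12024)*(-1/6169) = -31390*(-1/6169) = 31390/6169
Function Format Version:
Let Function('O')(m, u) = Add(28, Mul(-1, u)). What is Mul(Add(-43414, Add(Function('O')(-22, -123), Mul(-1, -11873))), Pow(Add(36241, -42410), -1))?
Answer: Rational(31390, 6169) ≈ 5.0883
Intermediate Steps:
Mul(Add(-43414, Add(Function('O')(-22, -123), Mul(-1, -11873))), Pow(Add(36241, -42410), -1)) = Mul(Add(-43414, Add(Add(28, Mul(-1, -123)), Mul(-1, -11873))), Pow(Add(36241, -42410), -1)) = Mul(Add(-43414, Add(Add(28, 123), 11873)), Pow(-6169, -1)) = Mul(Add(-43414, Add(151, 11873)), Rational(-1, 6169)) = Mul(Add(-43414, 12024), Rational(-1, 6169)) = Mul(-31390, Rational(-1, 6169)) = Rational(31390, 6169)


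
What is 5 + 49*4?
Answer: 201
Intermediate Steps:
5 + 49*4 = 5 + 196 = 201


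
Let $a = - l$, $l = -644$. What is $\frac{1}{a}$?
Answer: $\frac{1}{644} \approx 0.0015528$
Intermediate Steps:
$a = 644$ ($a = \left(-1\right) \left(-644\right) = 644$)
$\frac{1}{a} = \frac{1}{644}$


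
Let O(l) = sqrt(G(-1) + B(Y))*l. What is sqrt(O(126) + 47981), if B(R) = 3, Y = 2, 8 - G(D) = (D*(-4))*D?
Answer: sqrt(47981 + 126*sqrt(15)) ≈ 220.16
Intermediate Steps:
G(D) = 8 + 4*D**2 (G(D) = 8 - D*(-4)*D = 8 - (-4*D)*D = 8 - (-4)*D**2 = 8 + 4*D**2)
O(l) = l*sqrt(15) (O(l) = sqrt((8 + 4*(-1)**2) + 3)*l = sqrt((8 + 4*1) + 3)*l = sqrt((8 + 4) + 3)*l = sqrt(12 + 3)*l = sqrt(15)*l = l*sqrt(15))
sqrt(O(126) + 47981) = sqrt(126*sqrt(15) + 47981) = sqrt(47981 + 126*sqrt(15))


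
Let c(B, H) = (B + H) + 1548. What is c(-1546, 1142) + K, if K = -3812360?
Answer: -3811216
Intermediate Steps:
c(B, H) = 1548 + B + H
c(-1546, 1142) + K = (1548 - 1546 + 1142) - 3812360 = 1144 - 3812360 = -3811216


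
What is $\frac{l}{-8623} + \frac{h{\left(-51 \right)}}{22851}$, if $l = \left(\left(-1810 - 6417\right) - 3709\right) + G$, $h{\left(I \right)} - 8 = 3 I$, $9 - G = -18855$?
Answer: $- \frac{159562063}{197044173} \approx -0.80978$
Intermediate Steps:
$G = 18864$ ($G = 9 - -18855 = 9 + 18855 = 18864$)
$h{\left(I \right)} = 8 + 3 I$
$l = 6928$ ($l = \left(\left(-1810 - 6417\right) - 3709\right) + 18864 = \left(-8227 - 3709\right) + 18864 = -11936 + 18864 = 6928$)
$\frac{l}{-8623} + \frac{h{\left(-51 \right)}}{22851} = \frac{6928}{-8623} + \frac{8 + 3 \left(-51\right)}{22851} = 6928 \left(- \frac{1}{8623}\right) + \left(8 - 153\right) \frac{1}{22851} = - \frac{6928}{8623} - \frac{145}{22851} = - \frac{159562063}{197044173}$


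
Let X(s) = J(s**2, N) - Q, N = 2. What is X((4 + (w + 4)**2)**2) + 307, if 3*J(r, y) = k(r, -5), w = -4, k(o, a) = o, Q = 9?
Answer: 1150/3 ≈ 383.33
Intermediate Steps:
J(r, y) = r/3
X(s) = -9 + s**2/3 (X(s) = s**2/3 - 1*9 = s**2/3 - 9 = -9 + s**2/3)
X((4 + (w + 4)**2)**2) + 307 = (-9 + ((4 + (-4 + 4)**2)**2)**2/3) + 307 = (-9 + ((4 + 0**2)**2)**2/3) + 307 = (-9 + ((4 + 0)**2)**2/3) + 307 = (-9 + (4**2)**2/3) + 307 = (-9 + (1/3)*16**2) + 307 = (-9 + (1/3)*256) + 307 = (-9 + 256/3) + 307 = 229/3 + 307 = 1150/3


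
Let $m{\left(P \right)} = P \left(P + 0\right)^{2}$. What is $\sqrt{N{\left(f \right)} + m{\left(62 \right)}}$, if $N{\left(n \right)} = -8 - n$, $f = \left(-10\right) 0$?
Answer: $12 \sqrt{1655} \approx 488.18$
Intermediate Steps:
$f = 0$
$m{\left(P \right)} = P^{3}$ ($m{\left(P \right)} = P P^{2} = P^{3}$)
$\sqrt{N{\left(f \right)} + m{\left(62 \right)}} = \sqrt{\left(-8 - 0\right) + 62^{3}} = \sqrt{\left(-8 + 0\right) + 238328} = \sqrt{-8 + 238328} = \sqrt{238320} = 12 \sqrt{1655}$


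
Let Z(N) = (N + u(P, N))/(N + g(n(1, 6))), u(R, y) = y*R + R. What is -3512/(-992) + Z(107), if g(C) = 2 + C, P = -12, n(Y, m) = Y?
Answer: -49573/6820 ≈ -7.2688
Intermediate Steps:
u(R, y) = R + R*y (u(R, y) = R*y + R = R + R*y)
Z(N) = (-12 - 11*N)/(3 + N) (Z(N) = (N - 12*(1 + N))/(N + (2 + 1)) = (N + (-12 - 12*N))/(N + 3) = (-12 - 11*N)/(3 + N))
-3512/(-992) + Z(107) = -3512/(-992) + (-12 - 11*107)/(3 + 107) = -3512*(-1/992) + (-12 - 1177)/110 = 439/124 + (1/110)*(-1189) = 439/124 - 1189/110 = -49573/6820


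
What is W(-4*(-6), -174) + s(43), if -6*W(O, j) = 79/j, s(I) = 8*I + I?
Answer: 404107/1044 ≈ 387.08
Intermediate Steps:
s(I) = 9*I
W(O, j) = -79/(6*j)
W(-4*(-6), -174) + s(43) = -79/6/(-174) + 9*43 = -79/6*(-1/174) + 387 = 79/1044 + 387 = 404107/1044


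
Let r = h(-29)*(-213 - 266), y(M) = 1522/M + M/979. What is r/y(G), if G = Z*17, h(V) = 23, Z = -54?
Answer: 4950610137/1166381 ≈ 4244.4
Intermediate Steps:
G = -918 (G = -54*17 = -918)
y(M) = 1522/M + M/979 (y(M) = 1522/M + M*(1/979) = 1522/M + M/979)
r = -11017 (r = 23*(-213 - 266) = 23*(-479) = -11017)
r/y(G) = -11017/(1522/(-918) + (1/979)*(-918)) = -11017/(1522*(-1/918) - 918/979) = -11017/(-761/459 - 918/979) = -11017/(-1166381/449361) = -11017*(-449361/1166381) = 4950610137/1166381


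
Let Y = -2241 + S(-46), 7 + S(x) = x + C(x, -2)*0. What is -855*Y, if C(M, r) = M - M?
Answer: 1961370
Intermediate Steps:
C(M, r) = 0
S(x) = -7 + x (S(x) = -7 + (x + 0*0) = -7 + (x + 0) = -7 + x)
Y = -2294 (Y = -2241 + (-7 - 46) = -2241 - 53 = -2294)
-855*Y = -855*(-2294) = 1961370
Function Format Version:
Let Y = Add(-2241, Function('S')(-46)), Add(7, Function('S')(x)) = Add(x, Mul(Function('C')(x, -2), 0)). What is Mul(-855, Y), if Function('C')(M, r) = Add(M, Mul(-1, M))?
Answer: 1961370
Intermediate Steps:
Function('C')(M, r) = 0
Function('S')(x) = Add(-7, x) (Function('S')(x) = Add(-7, Add(x, Mul(0, 0))) = Add(-7, Add(x, 0)) = Add(-7, x))
Y = -2294 (Y = Add(-2241, Add(-7, -46)) = Add(-2241, -53) = -2294)
Mul(-855, Y) = Mul(-855, -2294) = 1961370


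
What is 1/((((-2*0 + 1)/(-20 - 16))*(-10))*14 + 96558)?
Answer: 9/869057 ≈ 1.0356e-5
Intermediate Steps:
1/((((-2*0 + 1)/(-20 - 16))*(-10))*14 + 96558) = 1/((((0 + 1)/(-36))*(-10))*14 + 96558) = 1/(((1*(-1/36))*(-10))*14 + 96558) = 1/(-1/36*(-10)*14 + 96558) = 1/((5/18)*14 + 96558) = 1/(35/9 + 96558) = 1/(869057/9) = 9/869057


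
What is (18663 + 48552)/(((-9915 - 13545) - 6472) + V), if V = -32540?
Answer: -22405/20824 ≈ -1.0759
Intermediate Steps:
(18663 + 48552)/(((-9915 - 13545) - 6472) + V) = (18663 + 48552)/(((-9915 - 13545) - 6472) - 32540) = 67215/((-23460 - 6472) - 32540) = 67215/(-29932 - 32540) = 67215/(-62472) = 67215*(-1/62472) = -22405/20824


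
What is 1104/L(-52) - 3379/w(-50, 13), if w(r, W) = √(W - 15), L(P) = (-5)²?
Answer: 1104/25 + 3379*I*√2/2 ≈ 44.16 + 2389.3*I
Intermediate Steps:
L(P) = 25
w(r, W) = √(-15 + W)
1104/L(-52) - 3379/w(-50, 13) = 1104/25 - 3379/√(-15 + 13) = 1104*(1/25) - 3379*(-I*√2/2) = 1104/25 - 3379*(-I*√2/2) = 1104/25 - (-3379)*I*√2/2 = 1104/25 + 3379*I*√2/2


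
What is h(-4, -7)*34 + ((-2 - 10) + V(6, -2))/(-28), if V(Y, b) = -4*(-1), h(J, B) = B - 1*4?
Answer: -2616/7 ≈ -373.71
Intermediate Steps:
h(J, B) = -4 + B (h(J, B) = B - 4 = -4 + B)
V(Y, b) = 4
h(-4, -7)*34 + ((-2 - 10) + V(6, -2))/(-28) = (-4 - 7)*34 + ((-2 - 10) + 4)/(-28) = -11*34 + (-12 + 4)*(-1/28) = -374 - 8*(-1/28) = -374 + 2/7 = -2616/7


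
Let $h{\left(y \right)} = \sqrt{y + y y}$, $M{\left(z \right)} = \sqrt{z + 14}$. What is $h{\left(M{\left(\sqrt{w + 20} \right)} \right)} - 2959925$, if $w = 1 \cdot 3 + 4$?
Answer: $-2959925 + \sqrt{1 + \sqrt{14 + 3 \sqrt{3}}} \sqrt[4]{14 + 3 \sqrt{3}} \approx -2.9599 \cdot 10^{6}$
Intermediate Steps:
$w = 7$ ($w = 3 + 4 = 7$)
$M{\left(z \right)} = \sqrt{14 + z}$
$h{\left(y \right)} = \sqrt{y + y^{2}}$
$h{\left(M{\left(\sqrt{w + 20} \right)} \right)} - 2959925 = \sqrt{\sqrt{14 + \sqrt{7 + 20}} \left(1 + \sqrt{14 + \sqrt{7 + 20}}\right)} - 2959925 = \sqrt{\sqrt{14 + \sqrt{27}} \left(1 + \sqrt{14 + \sqrt{27}}\right)} - 2959925 = \sqrt{\sqrt{14 + 3 \sqrt{3}} \left(1 + \sqrt{14 + 3 \sqrt{3}}\right)} - 2959925 = \sqrt{1 + \sqrt{14 + 3 \sqrt{3}}} \sqrt[4]{14 + 3 \sqrt{3}} - 2959925 = -2959925 + \sqrt{1 + \sqrt{14 + 3 \sqrt{3}}} \sqrt[4]{14 + 3 \sqrt{3}}$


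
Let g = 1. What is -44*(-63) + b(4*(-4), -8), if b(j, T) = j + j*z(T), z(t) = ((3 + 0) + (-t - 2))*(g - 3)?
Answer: 3044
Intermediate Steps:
z(t) = -2 + 2*t (z(t) = ((3 + 0) + (-t - 2))*(1 - 3) = (3 + (-2 - t))*(-2) = (1 - t)*(-2) = -2 + 2*t)
b(j, T) = j + j*(-2 + 2*T)
-44*(-63) + b(4*(-4), -8) = -44*(-63) + (4*(-4))*(-1 + 2*(-8)) = 2772 - 16*(-1 - 16) = 2772 - 16*(-17) = 2772 + 272 = 3044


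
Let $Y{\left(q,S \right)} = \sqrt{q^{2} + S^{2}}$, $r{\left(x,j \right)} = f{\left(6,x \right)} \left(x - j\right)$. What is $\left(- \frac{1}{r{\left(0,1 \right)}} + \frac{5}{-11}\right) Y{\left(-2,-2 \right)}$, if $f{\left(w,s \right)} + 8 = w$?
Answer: $- \frac{21 \sqrt{2}}{11} \approx -2.6999$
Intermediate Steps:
$f{\left(w,s \right)} = -8 + w$
$r{\left(x,j \right)} = - 2 x + 2 j$ ($r{\left(x,j \right)} = \left(-8 + 6\right) \left(x - j\right) = - 2 \left(x - j\right) = - 2 x + 2 j$)
$Y{\left(q,S \right)} = \sqrt{S^{2} + q^{2}}$
$\left(- \frac{1}{r{\left(0,1 \right)}} + \frac{5}{-11}\right) Y{\left(-2,-2 \right)} = \left(- \frac{1}{\left(-2\right) 0 + 2 \cdot 1} + \frac{5}{-11}\right) \sqrt{\left(-2\right)^{2} + \left(-2\right)^{2}} = \left(- \frac{1}{0 + 2} + 5 \left(- \frac{1}{11}\right)\right) \sqrt{4 + 4} = \left(- \frac{1}{2} - \frac{5}{11}\right) \sqrt{8} = \left(\left(-1\right) \frac{1}{2} - \frac{5}{11}\right) 2 \sqrt{2} = \left(- \frac{1}{2} - \frac{5}{11}\right) 2 \sqrt{2} = - \frac{21 \cdot 2 \sqrt{2}}{22} = - \frac{21 \sqrt{2}}{11}$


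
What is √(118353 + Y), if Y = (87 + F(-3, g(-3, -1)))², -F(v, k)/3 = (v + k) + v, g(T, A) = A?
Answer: √130017 ≈ 360.58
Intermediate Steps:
F(v, k) = -6*v - 3*k (F(v, k) = -3*((v + k) + v) = -3*((k + v) + v) = -3*(k + 2*v) = -6*v - 3*k)
Y = 11664 (Y = (87 + (-6*(-3) - 3*(-1)))² = (87 + (18 + 3))² = (87 + 21)² = 108² = 11664)
√(118353 + Y) = √(118353 + 11664) = √130017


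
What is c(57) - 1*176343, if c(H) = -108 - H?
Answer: -176508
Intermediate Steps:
c(57) - 1*176343 = (-108 - 1*57) - 1*176343 = (-108 - 57) - 176343 = -165 - 176343 = -176508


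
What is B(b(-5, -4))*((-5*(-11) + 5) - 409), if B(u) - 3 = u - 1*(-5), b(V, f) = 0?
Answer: -2792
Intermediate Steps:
B(u) = 8 + u (B(u) = 3 + (u - 1*(-5)) = 3 + (u + 5) = 3 + (5 + u) = 8 + u)
B(b(-5, -4))*((-5*(-11) + 5) - 409) = (8 + 0)*((-5*(-11) + 5) - 409) = 8*((55 + 5) - 409) = 8*(60 - 409) = 8*(-349) = -2792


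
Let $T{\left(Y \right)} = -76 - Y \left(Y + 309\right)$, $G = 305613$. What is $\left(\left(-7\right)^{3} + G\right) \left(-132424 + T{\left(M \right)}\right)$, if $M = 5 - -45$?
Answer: $-45927871500$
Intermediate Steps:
$M = 50$ ($M = 5 + 45 = 50$)
$T{\left(Y \right)} = -76 - Y \left(309 + Y\right)$
$\left(\left(-7\right)^{3} + G\right) \left(-132424 + T{\left(M \right)}\right) = \left(\left(-7\right)^{3} + 305613\right) \left(-132424 - 18026\right) = \left(-343 + 305613\right) \left(-132424 - 18026\right) = 305270 \left(-132424 - 18026\right) = 305270 \left(-150450\right) = -45927871500$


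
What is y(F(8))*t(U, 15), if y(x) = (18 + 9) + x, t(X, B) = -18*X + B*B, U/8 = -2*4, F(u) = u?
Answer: 48195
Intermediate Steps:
U = -64 (U = 8*(-2*4) = 8*(-8) = -64)
t(X, B) = B**2 - 18*X (t(X, B) = -18*X + B**2 = B**2 - 18*X)
y(x) = 27 + x
y(F(8))*t(U, 15) = (27 + 8)*(15**2 - 18*(-64)) = 35*(225 + 1152) = 35*1377 = 48195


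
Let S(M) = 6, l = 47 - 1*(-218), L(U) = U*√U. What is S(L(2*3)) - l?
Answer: -259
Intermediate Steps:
L(U) = U^(3/2)
l = 265 (l = 47 + 218 = 265)
S(L(2*3)) - l = 6 - 1*265 = 6 - 265 = -259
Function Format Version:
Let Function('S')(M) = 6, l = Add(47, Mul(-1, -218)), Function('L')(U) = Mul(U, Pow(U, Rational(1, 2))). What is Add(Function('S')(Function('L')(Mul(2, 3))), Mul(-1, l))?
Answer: -259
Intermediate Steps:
Function('L')(U) = Pow(U, Rational(3, 2))
l = 265 (l = Add(47, 218) = 265)
Add(Function('S')(Function('L')(Mul(2, 3))), Mul(-1, l)) = Add(6, Mul(-1, 265)) = Add(6, -265) = -259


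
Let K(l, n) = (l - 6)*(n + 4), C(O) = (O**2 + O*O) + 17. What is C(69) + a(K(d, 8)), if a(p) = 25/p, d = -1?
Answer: 801251/84 ≈ 9538.7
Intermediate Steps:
C(O) = 17 + 2*O**2 (C(O) = (O**2 + O**2) + 17 = 2*O**2 + 17 = 17 + 2*O**2)
K(l, n) = (-6 + l)*(4 + n)
C(69) + a(K(d, 8)) = (17 + 2*69**2) + 25/(-24 - 6*8 + 4*(-1) - 1*8) = (17 + 2*4761) + 25/(-24 - 48 - 4 - 8) = (17 + 9522) + 25/(-84) = 9539 + 25*(-1/84) = 9539 - 25/84 = 801251/84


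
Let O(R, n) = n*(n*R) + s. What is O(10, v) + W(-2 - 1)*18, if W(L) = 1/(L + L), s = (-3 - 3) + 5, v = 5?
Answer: 246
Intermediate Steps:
s = -1 (s = -6 + 5 = -1)
W(L) = 1/(2*L)
O(R, n) = -1 + R*n² (O(R, n) = n*(n*R) - 1 = n*(R*n) - 1 = R*n² - 1 = -1 + R*n²)
O(10, v) + W(-2 - 1)*18 = (-1 + 10*5²) + (1/(2*(-2 - 1)))*18 = (-1 + 10*25) + ((½)/(-3))*18 = (-1 + 250) + ((½)*(-⅓))*18 = 249 - ⅙*18 = 249 - 3 = 246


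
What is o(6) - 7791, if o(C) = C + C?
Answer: -7779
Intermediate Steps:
o(C) = 2*C
o(6) - 7791 = 2*6 - 7791 = 12 - 7791 = -7779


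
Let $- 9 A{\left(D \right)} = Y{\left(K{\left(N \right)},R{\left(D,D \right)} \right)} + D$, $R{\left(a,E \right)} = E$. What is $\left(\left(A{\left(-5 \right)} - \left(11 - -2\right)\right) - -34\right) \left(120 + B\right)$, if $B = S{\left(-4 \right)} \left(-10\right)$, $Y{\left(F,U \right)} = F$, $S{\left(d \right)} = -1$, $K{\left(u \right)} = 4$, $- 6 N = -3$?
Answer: $\frac{24700}{9} \approx 2744.4$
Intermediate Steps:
$N = \frac{1}{2}$ ($N = \left(- \frac{1}{6}\right) \left(-3\right) = \frac{1}{2} \approx 0.5$)
$A{\left(D \right)} = - \frac{4}{9} - \frac{D}{9}$ ($A{\left(D \right)} = - \frac{4 + D}{9} = - \frac{4}{9} - \frac{D}{9}$)
$B = 10$ ($B = \left(-1\right) \left(-10\right) = 10$)
$\left(\left(A{\left(-5 \right)} - \left(11 - -2\right)\right) - -34\right) \left(120 + B\right) = \left(\left(\left(- \frac{4}{9} - - \frac{5}{9}\right) - \left(11 - -2\right)\right) - -34\right) \left(120 + 10\right) = \left(\left(\left(- \frac{4}{9} + \frac{5}{9}\right) - \left(11 + 2\right)\right) + 34\right) 130 = \left(\left(\frac{1}{9} - 13\right) + 34\right) 130 = \left(- \frac{116}{9} + 34\right) 130 = \frac{190}{9} \cdot 130 = \frac{24700}{9}$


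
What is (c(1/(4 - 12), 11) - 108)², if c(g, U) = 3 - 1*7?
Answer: 12544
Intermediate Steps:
c(g, U) = -4 (c(g, U) = 3 - 7 = -4)
(c(1/(4 - 12), 11) - 108)² = (-4 - 108)² = (-112)² = 12544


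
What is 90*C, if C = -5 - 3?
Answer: -720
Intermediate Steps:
C = -8
90*C = 90*(-8) = -720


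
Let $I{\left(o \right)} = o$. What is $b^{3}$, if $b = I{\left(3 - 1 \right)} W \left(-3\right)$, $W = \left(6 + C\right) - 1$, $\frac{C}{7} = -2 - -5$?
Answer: $-3796416$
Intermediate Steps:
$C = 21$ ($C = 7 \left(-2 - -5\right) = 7 \left(-2 + 5\right) = 7 \cdot 3 = 21$)
$W = 26$ ($W = \left(6 + 21\right) - 1 = 27 - 1 = 26$)
$b = -156$ ($b = \left(3 - 1\right) 26 \left(-3\right) = 2 \cdot 26 \left(-3\right) = 52 \left(-3\right) = -156$)
$b^{3} = \left(-156\right)^{3} = -3796416$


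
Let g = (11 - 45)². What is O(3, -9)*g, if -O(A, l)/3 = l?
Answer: 31212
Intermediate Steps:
O(A, l) = -3*l
g = 1156 (g = (-34)² = 1156)
O(3, -9)*g = -3*(-9)*1156 = 27*1156 = 31212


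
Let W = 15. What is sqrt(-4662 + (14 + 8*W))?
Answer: 4*I*sqrt(283) ≈ 67.29*I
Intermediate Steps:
sqrt(-4662 + (14 + 8*W)) = sqrt(-4662 + (14 + 8*15)) = sqrt(-4662 + (14 + 120)) = sqrt(-4662 + 134) = sqrt(-4528) = 4*I*sqrt(283)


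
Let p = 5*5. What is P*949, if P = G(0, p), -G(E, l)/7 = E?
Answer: 0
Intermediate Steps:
p = 25
G(E, l) = -7*E
P = 0 (P = -7*0 = 0)
P*949 = 0*949 = 0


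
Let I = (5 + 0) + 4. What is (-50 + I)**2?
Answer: 1681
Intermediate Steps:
I = 9 (I = 5 + 4 = 9)
(-50 + I)**2 = (-50 + 9)**2 = (-41)**2 = 1681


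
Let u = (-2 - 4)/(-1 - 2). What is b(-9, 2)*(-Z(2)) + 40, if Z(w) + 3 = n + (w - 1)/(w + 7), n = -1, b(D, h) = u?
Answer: 430/9 ≈ 47.778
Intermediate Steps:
u = 2 (u = -6/(-3) = -6*(-⅓) = 2)
b(D, h) = 2
Z(w) = -4 + (-1 + w)/(7 + w) (Z(w) = -3 + (-1 + (w - 1)/(w + 7)) = -3 + (-1 + (-1 + w)/(7 + w)) = -4 + (-1 + w)/(7 + w))
b(-9, 2)*(-Z(2)) + 40 = 2*(-(-29 - 3*2)/(7 + 2)) + 40 = 2*(-(-29 - 6)/9) + 40 = 2*(-(-35)/9) + 40 = 2*(-1*(-35/9)) + 40 = 2*(35/9) + 40 = 70/9 + 40 = 430/9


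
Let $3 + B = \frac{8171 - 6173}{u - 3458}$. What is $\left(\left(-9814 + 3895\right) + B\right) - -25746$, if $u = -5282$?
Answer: $\frac{86629881}{4370} \approx 19824.0$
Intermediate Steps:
$B = - \frac{14109}{4370}$ ($B = -3 + \frac{8171 - 6173}{-5282 - 3458} = -3 + \frac{1998}{-8740} = -3 + 1998 \left(- \frac{1}{8740}\right) = -3 - \frac{999}{4370} = - \frac{14109}{4370} \approx -3.2286$)
$\left(\left(-9814 + 3895\right) + B\right) - -25746 = \left(\left(-9814 + 3895\right) - \frac{14109}{4370}\right) - -25746 = \left(-5919 - \frac{14109}{4370}\right) + 25746 = - \frac{25880139}{4370} + 25746 = \frac{86629881}{4370}$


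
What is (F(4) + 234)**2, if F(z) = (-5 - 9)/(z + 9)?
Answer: 9168784/169 ≈ 54253.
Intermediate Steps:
F(z) = -14/(9 + z)
(F(4) + 234)**2 = (-14/(9 + 4) + 234)**2 = (-14/13 + 234)**2 = (3028/13)**2 = 9168784/169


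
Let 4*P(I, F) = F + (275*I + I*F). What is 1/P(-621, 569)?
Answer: -4/523555 ≈ -7.6401e-6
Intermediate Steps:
P(I, F) = F/4 + 275*I/4 + F*I/4 (P(I, F) = (F + (275*I + I*F))/4 = (F + (275*I + F*I))/4 = (F + 275*I + F*I)/4 = F/4 + 275*I/4 + F*I/4)
1/P(-621, 569) = 1/((1/4)*569 + (275/4)*(-621) + (1/4)*569*(-621)) = 1/(569/4 - 170775/4 - 353349/4) = 1/(-523555/4) = -4/523555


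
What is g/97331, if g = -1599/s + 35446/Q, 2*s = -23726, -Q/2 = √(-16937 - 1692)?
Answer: 123/88818281 + 17723*I*√18629/1813179199 ≈ 1.3848e-6 + 0.0013341*I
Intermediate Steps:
Q = -2*I*√18629 (Q = -2*√(-16937 - 1692) = -2*I*√18629 ≈ -272.98*I)
s = -11863 (s = (½)*(-23726) = -11863)
g = 1599/11863 + 17723*I*√18629/18629 (g = -1599/(-11863) + 35446/((-2*I*√18629)) = -1599*(-1/11863) + 35446*(I*√18629/37258) = 1599/11863 + 17723*I*√18629/18629 ≈ 0.13479 + 129.85*I)
g/97331 = (1599/11863 + 17723*I*√18629/18629)/97331 = (1599/11863 + 17723*I*√18629/18629)*(1/97331) = 123/88818281 + 17723*I*√18629/1813179199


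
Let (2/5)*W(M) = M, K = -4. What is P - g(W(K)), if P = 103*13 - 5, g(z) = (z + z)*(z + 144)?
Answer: 4014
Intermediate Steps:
W(M) = 5*M/2
g(z) = 2*z*(144 + z) (g(z) = (2*z)*(144 + z) = 2*z*(144 + z))
P = 1334 (P = 1339 - 5 = 1334)
P - g(W(K)) = 1334 - 2*(5/2)*(-4)*(144 + (5/2)*(-4)) = 1334 - 2*(-10)*(144 - 10) = 1334 - 2*(-10)*134 = 1334 - 1*(-2680) = 1334 + 2680 = 4014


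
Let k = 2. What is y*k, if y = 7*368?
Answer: 5152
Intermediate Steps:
y = 2576
y*k = 2576*2 = 5152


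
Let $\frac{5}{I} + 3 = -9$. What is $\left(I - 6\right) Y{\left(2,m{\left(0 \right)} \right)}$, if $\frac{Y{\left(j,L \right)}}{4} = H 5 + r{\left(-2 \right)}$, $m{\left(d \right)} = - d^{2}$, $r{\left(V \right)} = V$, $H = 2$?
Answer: $- \frac{616}{3} \approx -205.33$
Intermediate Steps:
$I = - \frac{5}{12}$ ($I = \frac{5}{-3 - 9} = \frac{5}{-12} = 5 \left(- \frac{1}{12}\right) = - \frac{5}{12} \approx -0.41667$)
$Y{\left(j,L \right)} = 32$ ($Y{\left(j,L \right)} = 4 \left(2 \cdot 5 - 2\right) = 4 \left(10 - 2\right) = 4 \cdot 8 = 32$)
$\left(I - 6\right) Y{\left(2,m{\left(0 \right)} \right)} = \left(- \frac{5}{12} - 6\right) 32 = \left(- \frac{77}{12}\right) 32 = - \frac{616}{3}$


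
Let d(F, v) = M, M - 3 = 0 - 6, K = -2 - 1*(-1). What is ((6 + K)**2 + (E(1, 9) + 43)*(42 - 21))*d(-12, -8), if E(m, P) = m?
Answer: -2847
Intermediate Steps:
K = -1 (K = -2 + 1 = -1)
M = -3 (M = 3 + (0 - 6) = 3 - 6 = -3)
d(F, v) = -3
((6 + K)**2 + (E(1, 9) + 43)*(42 - 21))*d(-12, -8) = ((6 - 1)**2 + (1 + 43)*(42 - 21))*(-3) = (5**2 + 44*21)*(-3) = (25 + 924)*(-3) = 949*(-3) = -2847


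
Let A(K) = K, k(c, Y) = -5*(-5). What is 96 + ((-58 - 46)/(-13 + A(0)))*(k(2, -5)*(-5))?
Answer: -904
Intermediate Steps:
k(c, Y) = 25
96 + ((-58 - 46)/(-13 + A(0)))*(k(2, -5)*(-5)) = 96 + ((-58 - 46)/(-13 + 0))*(25*(-5)) = 96 - 104/(-13)*(-125) = 96 - 104*(-1/13)*(-125) = 96 + 8*(-125) = 96 - 1000 = -904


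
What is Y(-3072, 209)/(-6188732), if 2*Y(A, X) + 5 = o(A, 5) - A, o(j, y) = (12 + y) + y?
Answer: -3089/12377464 ≈ -0.00024957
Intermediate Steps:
o(j, y) = 12 + 2*y
Y(A, X) = 17/2 - A/2 (Y(A, X) = -5/2 + ((12 + 2*5) - A)/2 = -5/2 + ((12 + 10) - A)/2 = -5/2 + (22 - A)/2 = -5/2 + (11 - A/2) = 17/2 - A/2)
Y(-3072, 209)/(-6188732) = (17/2 - 1/2*(-3072))/(-6188732) = (17/2 + 1536)*(-1/6188732) = (3089/2)*(-1/6188732) = -3089/12377464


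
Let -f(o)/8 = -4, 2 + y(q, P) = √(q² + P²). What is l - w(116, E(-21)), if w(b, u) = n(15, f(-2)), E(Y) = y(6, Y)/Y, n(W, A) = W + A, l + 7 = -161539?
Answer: -161593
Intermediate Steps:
l = -161546 (l = -7 - 161539 = -161546)
y(q, P) = -2 + √(P² + q²) (y(q, P) = -2 + √(q² + P²) = -2 + √(P² + q²))
f(o) = 32 (f(o) = -8*(-4) = 32)
n(W, A) = A + W
E(Y) = (-2 + √(36 + Y²))/Y (E(Y) = (-2 + √(Y² + 6²))/Y = (-2 + √(Y² + 36))/Y = (-2 + √(36 + Y²))/Y)
w(b, u) = 47 (w(b, u) = 32 + 15 = 47)
l - w(116, E(-21)) = -161546 - 1*47 = -161546 - 47 = -161593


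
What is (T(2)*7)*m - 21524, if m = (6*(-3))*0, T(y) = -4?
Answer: -21524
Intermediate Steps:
m = 0 (m = -18*0 = 0)
(T(2)*7)*m - 21524 = -4*7*0 - 21524 = -28*0 - 21524 = 0 - 21524 = -21524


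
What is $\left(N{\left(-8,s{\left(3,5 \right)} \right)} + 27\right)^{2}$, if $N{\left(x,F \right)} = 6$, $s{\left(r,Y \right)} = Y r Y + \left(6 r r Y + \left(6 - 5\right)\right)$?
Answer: $1089$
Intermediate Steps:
$s{\left(r,Y \right)} = 1 + r Y^{2} + 6 Y r^{2}$ ($s{\left(r,Y \right)} = r Y^{2} + \left(6 r^{2} Y + \left(6 - 5\right)\right) = r Y^{2} + \left(6 Y r^{2} + 1\right) = r Y^{2} + \left(1 + 6 Y r^{2}\right) = 1 + r Y^{2} + 6 Y r^{2}$)
$\left(N{\left(-8,s{\left(3,5 \right)} \right)} + 27\right)^{2} = \left(6 + 27\right)^{2} = 33^{2} = 1089$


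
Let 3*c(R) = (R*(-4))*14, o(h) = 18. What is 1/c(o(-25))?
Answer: -1/336 ≈ -0.0029762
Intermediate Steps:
c(R) = -56*R/3 (c(R) = ((R*(-4))*14)/3 = (-4*R*14)/3 = (-56*R)/3 = -56*R/3)
1/c(o(-25)) = 1/(-56/3*18) = 1/(-336) = -1/336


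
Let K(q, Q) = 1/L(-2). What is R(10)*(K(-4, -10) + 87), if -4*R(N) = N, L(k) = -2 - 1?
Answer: -650/3 ≈ -216.67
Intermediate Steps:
L(k) = -3
R(N) = -N/4
K(q, Q) = -⅓ (K(q, Q) = 1/(-3) = -⅓)
R(10)*(K(-4, -10) + 87) = (-¼*10)*(-⅓ + 87) = -5/2*260/3 = -650/3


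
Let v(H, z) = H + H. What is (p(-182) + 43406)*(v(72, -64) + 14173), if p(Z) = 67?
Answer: 622402941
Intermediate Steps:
v(H, z) = 2*H
(p(-182) + 43406)*(v(72, -64) + 14173) = (67 + 43406)*(2*72 + 14173) = 43473*(144 + 14173) = 43473*14317 = 622402941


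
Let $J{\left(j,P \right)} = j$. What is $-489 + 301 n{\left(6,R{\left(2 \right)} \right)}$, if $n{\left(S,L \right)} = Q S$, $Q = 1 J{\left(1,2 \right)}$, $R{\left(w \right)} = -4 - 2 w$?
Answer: $1317$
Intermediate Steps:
$Q = 1$ ($Q = 1 \cdot 1 = 1$)
$n{\left(S,L \right)} = S$ ($n{\left(S,L \right)} = 1 S = S$)
$-489 + 301 n{\left(6,R{\left(2 \right)} \right)} = -489 + 301 \cdot 6 = -489 + 1806 = 1317$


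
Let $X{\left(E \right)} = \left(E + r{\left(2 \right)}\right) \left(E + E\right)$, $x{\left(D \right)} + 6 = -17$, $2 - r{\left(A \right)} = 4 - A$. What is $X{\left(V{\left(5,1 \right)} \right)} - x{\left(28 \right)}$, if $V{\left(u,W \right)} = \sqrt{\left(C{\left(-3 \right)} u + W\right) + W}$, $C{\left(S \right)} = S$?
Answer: $0$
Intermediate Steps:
$r{\left(A \right)} = -2 + A$ ($r{\left(A \right)} = 2 - \left(4 - A\right) = 2 + \left(-4 + A\right) = -2 + A$)
$x{\left(D \right)} = -23$ ($x{\left(D \right)} = -6 - 17 = -23$)
$V{\left(u,W \right)} = \sqrt{- 3 u + 2 W}$ ($V{\left(u,W \right)} = \sqrt{\left(- 3 u + W\right) + W} = \sqrt{\left(W - 3 u\right) + W} = \sqrt{- 3 u + 2 W}$)
$X{\left(E \right)} = 2 E^{2}$ ($X{\left(E \right)} = \left(E + \left(-2 + 2\right)\right) \left(E + E\right) = \left(E + 0\right) 2 E = E 2 E = 2 E^{2}$)
$X{\left(V{\left(5,1 \right)} \right)} - x{\left(28 \right)} = 2 \left(\sqrt{\left(-3\right) 5 + 2 \cdot 1}\right)^{2} - -23 = 2 \left(\sqrt{-15 + 2}\right)^{2} + 23 = 2 \left(\sqrt{-13}\right)^{2} + 23 = 2 \left(i \sqrt{13}\right)^{2} + 23 = 2 \left(-13\right) + 23 = -26 + 23 = -3$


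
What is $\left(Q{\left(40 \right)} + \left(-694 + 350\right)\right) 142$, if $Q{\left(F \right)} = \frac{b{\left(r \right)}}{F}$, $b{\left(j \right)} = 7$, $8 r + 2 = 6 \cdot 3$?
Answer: $- \frac{976463}{20} \approx -48823.0$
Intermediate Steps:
$r = 2$ ($r = - \frac{1}{4} + \frac{6 \cdot 3}{8} = - \frac{1}{4} + \frac{1}{8} \cdot 18 = - \frac{1}{4} + \frac{9}{4} = 2$)
$Q{\left(F \right)} = \frac{7}{F}$
$\left(Q{\left(40 \right)} + \left(-694 + 350\right)\right) 142 = \left(\frac{7}{40} + \left(-694 + 350\right)\right) 142 = \left(7 \cdot \frac{1}{40} - 344\right) 142 = \left(\frac{7}{40} - 344\right) 142 = \left(- \frac{13753}{40}\right) 142 = - \frac{976463}{20}$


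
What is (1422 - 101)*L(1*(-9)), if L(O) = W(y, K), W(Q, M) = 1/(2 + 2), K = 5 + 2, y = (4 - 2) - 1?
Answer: 1321/4 ≈ 330.25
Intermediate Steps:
y = 1 (y = 2 - 1 = 1)
K = 7
W(Q, M) = 1/4
L(O) = 1/4
(1422 - 101)*L(1*(-9)) = (1422 - 101)*(1/4) = 1321*(1/4) = 1321/4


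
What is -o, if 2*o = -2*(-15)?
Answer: -15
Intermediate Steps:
o = 15 (o = (-2*(-15))/2 = (½)*30 = 15)
-o = -1*15 = -15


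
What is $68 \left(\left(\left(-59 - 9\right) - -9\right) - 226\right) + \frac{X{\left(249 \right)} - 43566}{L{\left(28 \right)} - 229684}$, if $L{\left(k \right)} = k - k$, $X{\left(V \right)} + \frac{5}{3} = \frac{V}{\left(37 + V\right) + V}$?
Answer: $- \frac{3572113963121}{184321410} \approx -19380.0$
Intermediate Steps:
$X{\left(V \right)} = - \frac{5}{3} + \frac{V}{37 + 2 V}$ ($X{\left(V \right)} = - \frac{5}{3} + \frac{V}{\left(37 + V\right) + V} = - \frac{5}{3} + \frac{V}{37 + 2 V}$)
$L{\left(k \right)} = 0$
$68 \left(\left(\left(-59 - 9\right) - -9\right) - 226\right) + \frac{X{\left(249 \right)} - 43566}{L{\left(28 \right)} - 229684} = 68 \left(\left(\left(-59 - 9\right) - -9\right) - 226\right) + \frac{\frac{-185 - 1743}{3 \left(37 + 2 \cdot 249\right)} - 43566}{0 - 229684} = 68 \left(\left(-68 + 9\right) - 226\right) + \frac{\frac{-185 - 1743}{3 \left(37 + 498\right)} - 43566}{-229684} = 68 \left(-59 - 226\right) + \left(\frac{1}{3} \cdot \frac{1}{535} \left(-1928\right) - 43566\right) \left(- \frac{1}{229684}\right) = 68 \left(-285\right) + \left(\frac{1}{3} \cdot \frac{1}{535} \left(-1928\right) - 43566\right) \left(- \frac{1}{229684}\right) = -19380 + \left(- \frac{1928}{1605} - 43566\right) \left(- \frac{1}{229684}\right) = -19380 - - \frac{34962679}{184321410} = -19380 + \frac{34962679}{184321410} = - \frac{3572113963121}{184321410}$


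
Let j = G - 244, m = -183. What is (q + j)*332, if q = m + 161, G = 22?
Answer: -81008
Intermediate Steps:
q = -22 (q = -183 + 161 = -22)
j = -222 (j = 22 - 244 = -222)
(q + j)*332 = (-22 - 222)*332 = -244*332 = -81008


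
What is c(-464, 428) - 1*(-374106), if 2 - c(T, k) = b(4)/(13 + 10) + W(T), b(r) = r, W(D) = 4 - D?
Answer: 8593716/23 ≈ 3.7364e+5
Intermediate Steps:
c(T, k) = -50/23 + T (c(T, k) = 2 - (4/(13 + 10) + (4 - T)) = 2 - (4/23 + (4 - T)) = 2 - (96/23 - T) = 2 + (-96/23 + T) = -50/23 + T)
c(-464, 428) - 1*(-374106) = (-50/23 - 464) - 1*(-374106) = -10722/23 + 374106 = 8593716/23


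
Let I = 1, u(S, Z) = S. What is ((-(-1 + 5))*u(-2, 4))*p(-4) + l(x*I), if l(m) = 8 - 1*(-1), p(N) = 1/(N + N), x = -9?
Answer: 8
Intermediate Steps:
p(N) = 1/(2*N)
l(m) = 9 (l(m) = 8 + 1 = 9)
((-(-1 + 5))*u(-2, 4))*p(-4) + l(x*I) = (-(-1 + 5)*(-2))*((½)/(-4)) + 9 = (-1*4*(-2))*((½)*(-¼)) + 9 = -4*(-2)*(-⅛) + 9 = 8*(-⅛) + 9 = -1 + 9 = 8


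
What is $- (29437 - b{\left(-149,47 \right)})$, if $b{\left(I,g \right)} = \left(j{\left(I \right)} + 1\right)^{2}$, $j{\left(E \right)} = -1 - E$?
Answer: $-7236$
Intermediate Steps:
$b{\left(I,g \right)} = I^{2}$ ($b{\left(I,g \right)} = \left(\left(-1 - I\right) + 1\right)^{2} = \left(- I\right)^{2} = I^{2}$)
$- (29437 - b{\left(-149,47 \right)}) = - (29437 - \left(-149\right)^{2}) = - (29437 - 22201) = \left(-1\right) 7236 = -7236$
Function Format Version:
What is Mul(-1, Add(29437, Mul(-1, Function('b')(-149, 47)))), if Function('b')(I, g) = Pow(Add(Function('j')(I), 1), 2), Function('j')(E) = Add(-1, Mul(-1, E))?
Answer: -7236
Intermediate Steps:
Function('b')(I, g) = Pow(I, 2) (Function('b')(I, g) = Pow(Add(Add(-1, Mul(-1, I)), 1), 2) = Pow(Mul(-1, I), 2) = Pow(I, 2))
Mul(-1, Add(29437, Mul(-1, Function('b')(-149, 47)))) = Mul(-1, Add(29437, Mul(-1, Pow(-149, 2)))) = Mul(-1, Add(29437, Mul(-1, 22201))) = Mul(-1, Add(29437, -22201)) = Mul(-1, 7236) = -7236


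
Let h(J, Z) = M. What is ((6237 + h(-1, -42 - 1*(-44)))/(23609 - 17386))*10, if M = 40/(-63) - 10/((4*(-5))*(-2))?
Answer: 7857505/784098 ≈ 10.021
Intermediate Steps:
M = -223/252 (M = 40*(-1/63) - 10/((-20*(-2))) = -40/63 - 10/40 = -40/63 - 10*1/40 = -40/63 - 1/4 = -223/252 ≈ -0.88492)
h(J, Z) = -223/252
((6237 + h(-1, -42 - 1*(-44)))/(23609 - 17386))*10 = ((6237 - 223/252)/(23609 - 17386))*10 = ((1571501/252)/6223)*10 = ((1571501/252)*(1/6223))*10 = (1571501/1568196)*10 = 7857505/784098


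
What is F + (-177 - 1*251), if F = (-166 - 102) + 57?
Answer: -639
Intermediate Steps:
F = -211 (F = -268 + 57 = -211)
F + (-177 - 1*251) = -211 + (-177 - 1*251) = -211 + (-177 - 251) = -211 - 428 = -639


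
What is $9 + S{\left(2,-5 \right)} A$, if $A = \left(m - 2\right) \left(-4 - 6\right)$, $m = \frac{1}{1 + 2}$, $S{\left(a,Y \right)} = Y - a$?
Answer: $- \frac{323}{3} \approx -107.67$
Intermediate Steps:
$m = \frac{1}{3} \approx 0.33333$
$A = \frac{50}{3}$ ($A = \left(\frac{1}{3} - 2\right) \left(-4 - 6\right) = \left(- \frac{5}{3}\right) \left(-10\right) = \frac{50}{3} \approx 16.667$)
$9 + S{\left(2,-5 \right)} A = 9 + \left(-5 - 2\right) \frac{50}{3} = 9 - \frac{350}{3} = - \frac{323}{3}$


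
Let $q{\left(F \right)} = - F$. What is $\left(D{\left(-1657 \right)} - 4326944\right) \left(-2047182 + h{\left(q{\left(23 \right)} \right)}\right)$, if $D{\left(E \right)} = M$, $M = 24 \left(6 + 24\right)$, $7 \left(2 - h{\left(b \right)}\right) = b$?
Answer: $8856545033584$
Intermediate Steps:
$h{\left(b \right)} = 2 - \frac{b}{7}$
$M = 720$ ($M = 24 \cdot 30 = 720$)
$D{\left(E \right)} = 720$
$\left(D{\left(-1657 \right)} - 4326944\right) \left(-2047182 + h{\left(q{\left(23 \right)} \right)}\right) = \left(720 - 4326944\right) \left(-2047182 - \left(-2 + \frac{\left(-1\right) 23}{7}\right)\right) = - 4326224 \left(-2047182 + \left(2 - - \frac{23}{7}\right)\right) = - 4326224 \left(-2047182 + \left(2 + \frac{23}{7}\right)\right) = - 4326224 \left(-2047182 + \frac{37}{7}\right) = \left(-4326224\right) \left(- \frac{14330237}{7}\right) = 8856545033584$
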